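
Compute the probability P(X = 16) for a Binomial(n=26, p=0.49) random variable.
0.069835

We have X ~ Binomial(n=26, p=0.49).

For a Binomial distribution, the PMF gives us the probability of each outcome.

Using the PMF formula:
P(X = 16) = 0.069835

Rounded to 4 decimal places: 0.0698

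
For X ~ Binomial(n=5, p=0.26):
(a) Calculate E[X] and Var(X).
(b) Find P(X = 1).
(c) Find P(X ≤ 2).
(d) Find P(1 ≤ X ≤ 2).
(a) E[X] = 1.3000, Var(X) = 0.9620
(b) P(X = 1) = 0.389825
(c) P(X ≤ 2) = 0.885658
(d) P(1 ≤ X ≤ 2) = 0.663757

We have X ~ Binomial(n=5, p=0.26).

(a) Moments:
E[X] = 1.3000
Var(X) = 0.9620
σ = √Var(X) = 0.9808

(b) Point probability using PMF:
P(X = 1) = 0.389825

(c) Cumulative probability using CDF:
P(X ≤ 2) = F(2) = 0.885658

(d) Range probability:
P(1 ≤ X ≤ 2) = P(X ≤ 2) - P(X ≤ 0)
                   = F(2) - F(0)
                   = 0.885658 - 0.221901
                   = 0.663757

This means approximately 66.4% of outcomes fall in the interval [1, 2].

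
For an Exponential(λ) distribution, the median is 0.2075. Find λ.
λ = 3.3405

For X ~ Exponential(λ), the CDF is F(x) = 1 - e^(-λx).
The median m satisfies F(m) = 0.5:
1 - e^(-λm) = 0.5
e^(-λm) = 0.5
λm = ln(2)
m = ln(2) / λ

Given m = 0.2075:
λ = ln(2) / 0.2075 = 0.693147 / 0.2075 = 3.3405

Verification: ln(2) / 3.3405 = 0.2075 ✓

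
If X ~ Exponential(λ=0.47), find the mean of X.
2.1277

We have X ~ Exponential(λ=0.47).

For an Exponential distribution with λ=0.47:
E[X] = 2.1277

This is the expected (average) value of X.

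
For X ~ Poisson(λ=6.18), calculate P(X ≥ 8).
0.281151

We have X ~ Poisson(λ=6.18).

For discrete distributions, P(X ≥ 8) = 1 - P(X ≤ 7).

P(X ≤ 7) = 0.718849
P(X ≥ 8) = 1 - 0.718849 = 0.281151

So there's approximately a 28.1% chance that X is at least 8.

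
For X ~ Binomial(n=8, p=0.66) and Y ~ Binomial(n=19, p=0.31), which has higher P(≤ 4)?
X has higher probability (P(X ≤ 4) = 0.2724 > P(Y ≤ 4) = 0.2514)

Compute P(≤ 4) for each distribution:

X ~ Binomial(n=8, p=0.66):
P(X ≤ 4) = 0.2724

Y ~ Binomial(n=19, p=0.31):
P(Y ≤ 4) = 0.2514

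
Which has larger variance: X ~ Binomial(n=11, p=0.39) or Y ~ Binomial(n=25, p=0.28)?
Y has larger variance (5.0400 > 2.6169)

Compute the variance for each distribution:

X ~ Binomial(n=11, p=0.39):
Var(X) = 2.6169

Y ~ Binomial(n=25, p=0.28):
Var(Y) = 5.0400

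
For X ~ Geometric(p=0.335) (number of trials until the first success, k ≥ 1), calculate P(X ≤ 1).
0.335000

We have X ~ Geometric(p=0.335) (number of trials until the first success, k ≥ 1).

The CDF gives us P(X ≤ k).

Using the CDF:
P(X ≤ 1) = 0.335000

This means there's approximately a 33.5% chance that X is at most 1.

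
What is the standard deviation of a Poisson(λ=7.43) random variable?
2.7258

We have X ~ Poisson(λ=7.43).

For a Poisson distribution with λ=7.43:
σ = √Var(X) = 2.7258

The standard deviation is the square root of the variance.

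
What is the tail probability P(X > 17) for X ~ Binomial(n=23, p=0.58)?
0.036058

We have X ~ Binomial(n=23, p=0.58).

P(X > 17) = 1 - P(X ≤ 17)
                = 1 - F(17)
                = 1 - 0.963942
                = 0.036058

So there's approximately a 3.6% chance that X exceeds 17.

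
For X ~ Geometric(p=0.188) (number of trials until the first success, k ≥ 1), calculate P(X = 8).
0.043757

We have X ~ Geometric(p=0.188) (number of trials until the first success, k ≥ 1).

For a Geometric distribution, the PMF gives us the probability of each outcome.

Using the PMF formula:
P(X = 8) = 0.043757

Rounded to 4 decimal places: 0.0438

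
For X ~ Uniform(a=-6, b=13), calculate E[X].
3.5000

We have X ~ Uniform(a=-6, b=13).

For a Uniform distribution with a=-6, b=13:
E[X] = 3.5000

This is the expected (average) value of X.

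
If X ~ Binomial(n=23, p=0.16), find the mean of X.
3.6800

We have X ~ Binomial(n=23, p=0.16).

For a Binomial distribution with n=23, p=0.16:
E[X] = 3.6800

This is the expected (average) value of X.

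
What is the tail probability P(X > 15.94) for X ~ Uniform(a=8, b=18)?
0.206000

We have X ~ Uniform(a=8, b=18).

P(X > 15.94) = 1 - P(X ≤ 15.94)
                = 1 - F(15.94)
                = 1 - 0.794000
                = 0.206000

So there's approximately a 20.6% chance that X exceeds 15.94.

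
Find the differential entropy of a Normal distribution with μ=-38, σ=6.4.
3.2752 nats

We have X ~ Normal(μ=-38, σ=6.4).

The differential entropy measures the uncertainty or information content of the distribution.

For a Normal distribution with μ=-38, σ=6.4:
h(X) = 3.2752 nats

(In bits, this would be 4.7252 bits.)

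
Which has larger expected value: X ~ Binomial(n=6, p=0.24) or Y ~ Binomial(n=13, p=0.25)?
Y has larger mean (3.2500 > 1.4400)

Compute the expected value for each distribution:

X ~ Binomial(n=6, p=0.24):
E[X] = 1.4400

Y ~ Binomial(n=13, p=0.25):
E[Y] = 3.2500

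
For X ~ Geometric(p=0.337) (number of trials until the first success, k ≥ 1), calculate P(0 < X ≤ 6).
0.915066

We have X ~ Geometric(p=0.337) (number of trials until the first success, k ≥ 1).

To find P(0 < X ≤ 6), we use:
P(0 < X ≤ 6) = P(X ≤ 6) - P(X ≤ 0)
                 = F(6) - F(0)
                 = 0.915066 - 0.000000
                 = 0.915066

So there's approximately a 91.5% chance that X falls in this range.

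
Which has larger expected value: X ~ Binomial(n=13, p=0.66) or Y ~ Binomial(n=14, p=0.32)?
X has larger mean (8.5800 > 4.4800)

Compute the expected value for each distribution:

X ~ Binomial(n=13, p=0.66):
E[X] = 8.5800

Y ~ Binomial(n=14, p=0.32):
E[Y] = 4.4800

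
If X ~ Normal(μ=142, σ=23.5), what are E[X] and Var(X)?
E[X] = 142.0000, Var(X) = 552.2500

We have X ~ Normal(μ=142, σ=23.5).

For a Normal distribution with μ=142, σ=23.5:

Expected value:
E[X] = 142.0000

Variance:
Var(X) = 552.2500

Standard deviation:
σ = √Var(X) = 23.5000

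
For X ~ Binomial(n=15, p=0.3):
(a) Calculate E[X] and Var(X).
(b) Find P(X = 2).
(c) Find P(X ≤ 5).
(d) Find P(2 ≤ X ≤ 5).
(a) E[X] = 4.5000, Var(X) = 3.1500
(b) P(X = 2) = 0.091560
(c) P(X ≤ 5) = 0.721621
(d) P(2 ≤ X ≤ 5) = 0.686354

We have X ~ Binomial(n=15, p=0.3).

(a) Moments:
E[X] = 4.5000
Var(X) = 3.1500
σ = √Var(X) = 1.7748

(b) Point probability using PMF:
P(X = 2) = 0.091560

(c) Cumulative probability using CDF:
P(X ≤ 5) = F(5) = 0.721621

(d) Range probability:
P(2 ≤ X ≤ 5) = P(X ≤ 5) - P(X ≤ 1)
                   = F(5) - F(1)
                   = 0.721621 - 0.035268
                   = 0.686354

This means approximately 68.6% of outcomes fall in the interval [2, 5].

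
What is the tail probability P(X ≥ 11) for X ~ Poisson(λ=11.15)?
0.557891

We have X ~ Poisson(λ=11.15).

For discrete distributions, P(X ≥ 11) = 1 - P(X ≤ 10).

P(X ≤ 10) = 0.442109
P(X ≥ 11) = 1 - 0.442109 = 0.557891

So there's approximately a 55.8% chance that X is at least 11.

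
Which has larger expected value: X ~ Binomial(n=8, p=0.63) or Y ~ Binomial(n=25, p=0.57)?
Y has larger mean (14.2500 > 5.0400)

Compute the expected value for each distribution:

X ~ Binomial(n=8, p=0.63):
E[X] = 5.0400

Y ~ Binomial(n=25, p=0.57):
E[Y] = 14.2500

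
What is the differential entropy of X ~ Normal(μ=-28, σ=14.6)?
4.1000 nats

We have X ~ Normal(μ=-28, σ=14.6).

The differential entropy measures the uncertainty or information content of the distribution.

For a Normal distribution with μ=-28, σ=14.6:
h(X) = 4.1000 nats

(In bits, this would be 5.9150 bits.)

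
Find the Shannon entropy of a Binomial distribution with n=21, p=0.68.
2.1757 nats

We have X ~ Binomial(n=21, p=0.68).

The Shannon entropy measures the uncertainty or information content of the distribution.

For a Binomial distribution with n=21, p=0.68:
H(X) = 2.1757 nats

(In bits, this would be 3.1389 bits.)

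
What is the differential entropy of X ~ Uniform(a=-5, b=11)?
2.7726 nats

We have X ~ Uniform(a=-5, b=11).

The differential entropy measures the uncertainty or information content of the distribution.

For a Uniform distribution with a=-5, b=11:
h(X) = 2.7726 nats

(In bits, this would be 4.0000 bits.)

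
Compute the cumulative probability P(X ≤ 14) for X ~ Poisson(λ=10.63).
0.879582

We have X ~ Poisson(λ=10.63).

The CDF gives us P(X ≤ k).

Using the CDF:
P(X ≤ 14) = 0.879582

This means there's approximately a 88.0% chance that X is at most 14.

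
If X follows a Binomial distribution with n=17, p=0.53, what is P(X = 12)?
0.069719

We have X ~ Binomial(n=17, p=0.53).

For a Binomial distribution, the PMF gives us the probability of each outcome.

Using the PMF formula:
P(X = 12) = 0.069719

Rounded to 4 decimal places: 0.0697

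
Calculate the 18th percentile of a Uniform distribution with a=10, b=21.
11.9800

We have X ~ Uniform(a=10, b=21).

We want to find x such that P(X ≤ x) = 0.18.

This is the 18th percentile, which means 18% of values fall below this point.

Using the inverse CDF (quantile function):
x = F⁻¹(0.18) = 11.9800

Verification: P(X ≤ 11.9800) = 0.18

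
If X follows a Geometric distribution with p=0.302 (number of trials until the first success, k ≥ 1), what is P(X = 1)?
0.302000

We have X ~ Geometric(p=0.302) (number of trials until the first success, k ≥ 1).

For a Geometric distribution, the PMF gives us the probability of each outcome.

Using the PMF formula:
P(X = 1) = 0.302000

Rounded to 4 decimal places: 0.3020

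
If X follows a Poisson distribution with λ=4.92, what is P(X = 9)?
0.033978

We have X ~ Poisson(λ=4.92).

For a Poisson distribution, the PMF gives us the probability of each outcome.

Using the PMF formula:
P(X = 9) = 0.033978

Rounded to 4 decimal places: 0.0340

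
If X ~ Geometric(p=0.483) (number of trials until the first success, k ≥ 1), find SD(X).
1.4887

We have X ~ Geometric(p=0.483) (number of trials until the first success, k ≥ 1).

For a Geometric distribution with p=0.483 (number of trials until the first success, k ≥ 1):
σ = √Var(X) = 1.4887

The standard deviation is the square root of the variance.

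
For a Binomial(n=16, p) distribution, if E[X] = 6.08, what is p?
p = 0.38

For a Binomial(n, p) distribution:
E[X] = n × p

Given n = 16 and E[X] = 6.08:
6.08 = 16 × p
p = 6.08 / 16 = 0.38

Verification: Binomial(16, 0.38) has E[X] = 6.08 ✓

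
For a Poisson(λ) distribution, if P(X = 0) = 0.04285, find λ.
λ = 3.1500

For a Poisson(λ) distribution, the PMF at 0 is:
P(X = 0) = λ^0 e^(-λ) / 0! = e^(-λ)

Given P(X = 0) = 0.04285:
e^(-λ) = 0.04285
-λ = ln(0.04285)
λ = -ln(0.04285) = 3.1500

Verification: e^(-3.1500) = 0.04285 ✓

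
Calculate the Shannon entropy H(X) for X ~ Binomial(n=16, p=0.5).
2.1117 nats

We have X ~ Binomial(n=16, p=0.5).

The Shannon entropy measures the uncertainty or information content of the distribution.

For a Binomial distribution with n=16, p=0.5:
H(X) = 2.1117 nats

(In bits, this would be 3.0465 bits.)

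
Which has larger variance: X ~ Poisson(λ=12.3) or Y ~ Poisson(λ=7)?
X has larger variance (12.3000 > 7.0000)

Compute the variance for each distribution:

X ~ Poisson(λ=12.3):
Var(X) = 12.3000

Y ~ Poisson(λ=7):
Var(Y) = 7.0000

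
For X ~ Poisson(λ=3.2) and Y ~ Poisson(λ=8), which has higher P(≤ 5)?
X has higher probability (P(X ≤ 5) = 0.8946 > P(Y ≤ 5) = 0.1912)

Compute P(≤ 5) for each distribution:

X ~ Poisson(λ=3.2):
P(X ≤ 5) = 0.8946

Y ~ Poisson(λ=8):
P(Y ≤ 5) = 0.1912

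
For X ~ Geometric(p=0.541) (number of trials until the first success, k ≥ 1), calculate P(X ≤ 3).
0.903297

We have X ~ Geometric(p=0.541) (number of trials until the first success, k ≥ 1).

The CDF gives us P(X ≤ k).

Using the CDF:
P(X ≤ 3) = 0.903297

This means there's approximately a 90.3% chance that X is at most 3.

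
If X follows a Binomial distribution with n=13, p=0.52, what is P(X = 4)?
0.070712

We have X ~ Binomial(n=13, p=0.52).

For a Binomial distribution, the PMF gives us the probability of each outcome.

Using the PMF formula:
P(X = 4) = 0.070712

Rounded to 4 decimal places: 0.0707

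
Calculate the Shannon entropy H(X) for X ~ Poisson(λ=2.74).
1.8816 nats

We have X ~ Poisson(λ=2.74).

The Shannon entropy measures the uncertainty or information content of the distribution.

For a Poisson distribution with λ=2.74:
H(X) = 1.8816 nats

(In bits, this would be 2.7146 bits.)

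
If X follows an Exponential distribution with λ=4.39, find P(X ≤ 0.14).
0.459143

We have X ~ Exponential(λ=4.39).

The CDF gives us P(X ≤ k).

Using the CDF:
P(X ≤ 0.14) = 0.459143

This means there's approximately a 45.9% chance that X is at most 0.14.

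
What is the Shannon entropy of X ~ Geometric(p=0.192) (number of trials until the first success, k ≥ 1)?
2.5474 nats

We have X ~ Geometric(p=0.192) (number of trials until the first success, k ≥ 1).

The Shannon entropy measures the uncertainty or information content of the distribution.

For a Geometric distribution with p=0.192 (number of trials until the first success, k ≥ 1):
H(X) = 2.5474 nats

(In bits, this would be 3.6752 bits.)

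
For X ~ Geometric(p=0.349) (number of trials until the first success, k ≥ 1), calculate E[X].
2.8653

We have X ~ Geometric(p=0.349) (number of trials until the first success, k ≥ 1).

For a Geometric distribution with p=0.349 (number of trials until the first success, k ≥ 1):
E[X] = 2.8653

This is the expected (average) value of X.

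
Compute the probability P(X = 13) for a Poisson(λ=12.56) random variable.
0.109105

We have X ~ Poisson(λ=12.56).

For a Poisson distribution, the PMF gives us the probability of each outcome.

Using the PMF formula:
P(X = 13) = 0.109105

Rounded to 4 decimal places: 0.1091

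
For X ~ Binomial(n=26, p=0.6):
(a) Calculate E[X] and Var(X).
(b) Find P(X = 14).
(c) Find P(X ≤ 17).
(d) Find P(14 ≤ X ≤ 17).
(a) E[X] = 15.6000, Var(X) = 6.2400
(b) P(X = 14) = 0.126973
(c) P(X ≤ 17) = 0.774460
(d) P(14 ≤ X ≤ 17) = 0.575113

We have X ~ Binomial(n=26, p=0.6).

(a) Moments:
E[X] = 15.6000
Var(X) = 6.2400
σ = √Var(X) = 2.4980

(b) Point probability using PMF:
P(X = 14) = 0.126973

(c) Cumulative probability using CDF:
P(X ≤ 17) = F(17) = 0.774460

(d) Range probability:
P(14 ≤ X ≤ 17) = P(X ≤ 17) - P(X ≤ 13)
                   = F(17) - F(13)
                   = 0.774460 - 0.199348
                   = 0.575113

This means approximately 57.5% of outcomes fall in the interval [14, 17].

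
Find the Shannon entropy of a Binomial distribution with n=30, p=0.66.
2.3709 nats

We have X ~ Binomial(n=30, p=0.66).

The Shannon entropy measures the uncertainty or information content of the distribution.

For a Binomial distribution with n=30, p=0.66:
H(X) = 2.3709 nats

(In bits, this would be 3.4205 bits.)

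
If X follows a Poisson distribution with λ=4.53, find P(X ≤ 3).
0.337260

We have X ~ Poisson(λ=4.53).

The CDF gives us P(X ≤ k).

Using the CDF:
P(X ≤ 3) = 0.337260

This means there's approximately a 33.7% chance that X is at most 3.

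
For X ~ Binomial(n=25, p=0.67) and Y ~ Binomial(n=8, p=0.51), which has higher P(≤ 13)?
Y has higher probability (P(Y ≤ 13) = 1.0000 > P(X ≤ 13) = 0.0859)

Compute P(≤ 13) for each distribution:

X ~ Binomial(n=25, p=0.67):
P(X ≤ 13) = 0.0859

Y ~ Binomial(n=8, p=0.51):
P(Y ≤ 13) = 1.0000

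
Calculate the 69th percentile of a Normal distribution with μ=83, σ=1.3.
83.6446

We have X ~ Normal(μ=83, σ=1.3).

We want to find x such that P(X ≤ x) = 0.69.

This is the 69th percentile, which means 69% of values fall below this point.

Using the inverse CDF (quantile function):
x = F⁻¹(0.69) = 83.6446

Verification: P(X ≤ 83.6446) = 0.69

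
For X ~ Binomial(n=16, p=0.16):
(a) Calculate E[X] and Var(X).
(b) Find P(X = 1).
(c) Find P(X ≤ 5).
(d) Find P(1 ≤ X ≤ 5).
(a) E[X] = 2.5600, Var(X) = 2.1504
(b) P(X = 1) = 0.187253
(c) P(X ≤ 5) = 0.968471
(d) P(1 ≤ X ≤ 5) = 0.907029

We have X ~ Binomial(n=16, p=0.16).

(a) Moments:
E[X] = 2.5600
Var(X) = 2.1504
σ = √Var(X) = 1.4664

(b) Point probability using PMF:
P(X = 1) = 0.187253

(c) Cumulative probability using CDF:
P(X ≤ 5) = F(5) = 0.968471

(d) Range probability:
P(1 ≤ X ≤ 5) = P(X ≤ 5) - P(X ≤ 0)
                   = F(5) - F(0)
                   = 0.968471 - 0.061442
                   = 0.907029

This means approximately 90.7% of outcomes fall in the interval [1, 5].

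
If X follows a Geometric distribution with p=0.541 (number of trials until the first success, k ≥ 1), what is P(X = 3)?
0.113978

We have X ~ Geometric(p=0.541) (number of trials until the first success, k ≥ 1).

For a Geometric distribution, the PMF gives us the probability of each outcome.

Using the PMF formula:
P(X = 3) = 0.113978

Rounded to 4 decimal places: 0.1140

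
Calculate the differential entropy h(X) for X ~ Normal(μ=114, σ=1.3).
1.6813 nats

We have X ~ Normal(μ=114, σ=1.3).

The differential entropy measures the uncertainty or information content of the distribution.

For a Normal distribution with μ=114, σ=1.3:
h(X) = 1.6813 nats

(In bits, this would be 2.4256 bits.)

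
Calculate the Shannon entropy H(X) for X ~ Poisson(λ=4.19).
2.1113 nats

We have X ~ Poisson(λ=4.19).

The Shannon entropy measures the uncertainty or information content of the distribution.

For a Poisson distribution with λ=4.19:
H(X) = 2.1113 nats

(In bits, this would be 3.0460 bits.)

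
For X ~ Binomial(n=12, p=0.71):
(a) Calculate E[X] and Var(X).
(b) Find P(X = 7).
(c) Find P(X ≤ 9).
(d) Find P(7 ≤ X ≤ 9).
(a) E[X] = 8.5200, Var(X) = 2.4708
(b) P(X = 7) = 0.147749
(c) P(X ≤ 9) = 0.722474
(d) P(7 ≤ X ≤ 9) = 0.619833

We have X ~ Binomial(n=12, p=0.71).

(a) Moments:
E[X] = 8.5200
Var(X) = 2.4708
σ = √Var(X) = 1.5719

(b) Point probability using PMF:
P(X = 7) = 0.147749

(c) Cumulative probability using CDF:
P(X ≤ 9) = F(9) = 0.722474

(d) Range probability:
P(7 ≤ X ≤ 9) = P(X ≤ 9) - P(X ≤ 6)
                   = F(9) - F(6)
                   = 0.722474 - 0.102641
                   = 0.619833

This means approximately 62.0% of outcomes fall in the interval [7, 9].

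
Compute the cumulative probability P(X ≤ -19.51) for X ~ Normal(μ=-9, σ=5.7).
0.032602

We have X ~ Normal(μ=-9, σ=5.7).

The CDF gives us P(X ≤ k).

Using the CDF:
P(X ≤ -19.51) = 0.032602

This means there's approximately a 3.3% chance that X is at most -19.51.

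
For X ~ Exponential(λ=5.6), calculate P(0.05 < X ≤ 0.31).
0.579560

We have X ~ Exponential(λ=5.6).

To find P(0.05 < X ≤ 0.31), we use:
P(0.05 < X ≤ 0.31) = P(X ≤ 0.31) - P(X ≤ 0.05)
                 = F(0.31) - F(0.05)
                 = 0.823776 - 0.244216
                 = 0.579560

So there's approximately a 58.0% chance that X falls in this range.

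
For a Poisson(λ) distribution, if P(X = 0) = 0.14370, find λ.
λ = 1.9400

For a Poisson(λ) distribution, the PMF at 0 is:
P(X = 0) = λ^0 e^(-λ) / 0! = e^(-λ)

Given P(X = 0) = 0.14370:
e^(-λ) = 0.14370
-λ = ln(0.14370)
λ = -ln(0.14370) = 1.9400

Verification: e^(-1.9400) = 0.14370 ✓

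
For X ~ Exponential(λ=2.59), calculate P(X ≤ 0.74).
0.852894

We have X ~ Exponential(λ=2.59).

The CDF gives us P(X ≤ k).

Using the CDF:
P(X ≤ 0.74) = 0.852894

This means there's approximately a 85.3% chance that X is at most 0.74.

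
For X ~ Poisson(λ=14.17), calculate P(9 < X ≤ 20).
0.845459

We have X ~ Poisson(λ=14.17).

To find P(9 < X ≤ 20), we use:
P(9 < X ≤ 20) = P(X ≤ 20) - P(X ≤ 9)
                 = F(20) - F(9)
                 = 0.947051 - 0.101592
                 = 0.845459

So there's approximately a 84.5% chance that X falls in this range.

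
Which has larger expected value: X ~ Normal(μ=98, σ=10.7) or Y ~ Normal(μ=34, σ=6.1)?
X has larger mean (98.0000 > 34.0000)

Compute the expected value for each distribution:

X ~ Normal(μ=98, σ=10.7):
E[X] = 98.0000

Y ~ Normal(μ=34, σ=6.1):
E[Y] = 34.0000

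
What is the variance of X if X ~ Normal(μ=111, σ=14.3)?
204.4900

We have X ~ Normal(μ=111, σ=14.3).

For a Normal distribution with μ=111, σ=14.3:
Var(X) = 204.4900

The variance measures the spread of the distribution around the mean.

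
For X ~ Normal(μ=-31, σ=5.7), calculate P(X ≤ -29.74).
0.587474

We have X ~ Normal(μ=-31, σ=5.7).

The CDF gives us P(X ≤ k).

Using the CDF:
P(X ≤ -29.74) = 0.587474

This means there's approximately a 58.7% chance that X is at most -29.74.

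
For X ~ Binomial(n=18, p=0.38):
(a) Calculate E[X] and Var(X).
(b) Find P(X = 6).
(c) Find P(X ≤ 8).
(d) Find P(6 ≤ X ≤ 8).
(a) E[X] = 6.8400, Var(X) = 4.2408
(b) P(X = 6) = 0.180332
(c) P(X ≤ 8) = 0.791575
(d) P(6 ≤ X ≤ 8) = 0.529483

We have X ~ Binomial(n=18, p=0.38).

(a) Moments:
E[X] = 6.8400
Var(X) = 4.2408
σ = √Var(X) = 2.0593

(b) Point probability using PMF:
P(X = 6) = 0.180332

(c) Cumulative probability using CDF:
P(X ≤ 8) = F(8) = 0.791575

(d) Range probability:
P(6 ≤ X ≤ 8) = P(X ≤ 8) - P(X ≤ 5)
                   = F(8) - F(5)
                   = 0.791575 - 0.262092
                   = 0.529483

This means approximately 52.9% of outcomes fall in the interval [6, 8].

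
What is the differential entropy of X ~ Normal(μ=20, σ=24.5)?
4.6176 nats

We have X ~ Normal(μ=20, σ=24.5).

The differential entropy measures the uncertainty or information content of the distribution.

For a Normal distribution with μ=20, σ=24.5:
h(X) = 4.6176 nats

(In bits, this would be 6.6618 bits.)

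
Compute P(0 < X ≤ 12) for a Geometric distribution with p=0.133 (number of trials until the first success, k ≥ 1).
0.819603

We have X ~ Geometric(p=0.133) (number of trials until the first success, k ≥ 1).

To find P(0 < X ≤ 12), we use:
P(0 < X ≤ 12) = P(X ≤ 12) - P(X ≤ 0)
                 = F(12) - F(0)
                 = 0.819603 - 0.000000
                 = 0.819603

So there's approximately a 82.0% chance that X falls in this range.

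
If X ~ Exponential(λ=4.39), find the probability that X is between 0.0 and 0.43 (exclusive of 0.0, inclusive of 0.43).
0.848580

We have X ~ Exponential(λ=4.39).

To find P(0.0 < X ≤ 0.43), we use:
P(0.0 < X ≤ 0.43) = P(X ≤ 0.43) - P(X ≤ 0.0)
                 = F(0.43) - F(0.0)
                 = 0.848580 - 0.000000
                 = 0.848580

So there's approximately a 84.9% chance that X falls in this range.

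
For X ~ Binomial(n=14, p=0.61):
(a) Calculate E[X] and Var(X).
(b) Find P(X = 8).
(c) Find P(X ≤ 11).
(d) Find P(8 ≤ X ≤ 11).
(a) E[X] = 8.5400, Var(X) = 3.3306
(b) P(X = 8) = 0.202573
(c) P(X ≤ 11) = 0.953433
(d) P(8 ≤ X ≤ 11) = 0.672952

We have X ~ Binomial(n=14, p=0.61).

(a) Moments:
E[X] = 8.5400
Var(X) = 3.3306
σ = √Var(X) = 1.8250

(b) Point probability using PMF:
P(X = 8) = 0.202573

(c) Cumulative probability using CDF:
P(X ≤ 11) = F(11) = 0.953433

(d) Range probability:
P(8 ≤ X ≤ 11) = P(X ≤ 11) - P(X ≤ 7)
                   = F(11) - F(7)
                   = 0.953433 - 0.280481
                   = 0.672952

This means approximately 67.3% of outcomes fall in the interval [8, 11].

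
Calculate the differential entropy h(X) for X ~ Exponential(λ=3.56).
-0.2698 nats

We have X ~ Exponential(λ=3.56).

The differential entropy measures the uncertainty or information content of the distribution.

For an Exponential distribution with λ=3.56:
h(X) = -0.2698 nats

(In bits, this would be -0.3892 bits.)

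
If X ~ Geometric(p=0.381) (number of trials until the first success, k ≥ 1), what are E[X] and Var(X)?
E[X] = 2.6247, Var(X) = 4.2642

We have X ~ Geometric(p=0.381) (number of trials until the first success, k ≥ 1).

For a Geometric distribution with p=0.381 (number of trials until the first success, k ≥ 1):

Expected value:
E[X] = 2.6247

Variance:
Var(X) = 4.2642

Standard deviation:
σ = √Var(X) = 2.0650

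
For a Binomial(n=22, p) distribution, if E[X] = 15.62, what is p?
p = 0.71

For a Binomial(n, p) distribution:
E[X] = n × p

Given n = 22 and E[X] = 15.62:
15.62 = 22 × p
p = 15.62 / 22 = 0.71

Verification: Binomial(22, 0.71) has E[X] = 15.62 ✓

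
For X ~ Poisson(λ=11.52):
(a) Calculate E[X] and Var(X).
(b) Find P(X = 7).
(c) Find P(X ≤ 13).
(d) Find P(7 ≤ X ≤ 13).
(a) E[X] = 11.5200, Var(X) = 11.5200
(b) P(X = 7) = 0.053047
(c) P(X ≤ 13) = 0.731036
(d) P(7 ≤ X ≤ 13) = 0.671414

We have X ~ Poisson(λ=11.52).

(a) Moments:
E[X] = 11.5200
Var(X) = 11.5200
σ = √Var(X) = 3.3941

(b) Point probability using PMF:
P(X = 7) = 0.053047

(c) Cumulative probability using CDF:
P(X ≤ 13) = F(13) = 0.731036

(d) Range probability:
P(7 ≤ X ≤ 13) = P(X ≤ 13) - P(X ≤ 6)
                   = F(13) - F(6)
                   = 0.731036 - 0.059622
                   = 0.671414

This means approximately 67.1% of outcomes fall in the interval [7, 13].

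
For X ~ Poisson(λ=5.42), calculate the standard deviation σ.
2.3281

We have X ~ Poisson(λ=5.42).

For a Poisson distribution with λ=5.42:
σ = √Var(X) = 2.3281

The standard deviation is the square root of the variance.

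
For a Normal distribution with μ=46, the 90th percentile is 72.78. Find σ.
σ = 20.8965

For X ~ Normal(μ, σ), the p-th percentile satisfies x = μ + z_p × σ,
where z_p = Φ⁻¹(p) is the standard normal quantile.

Step 1: z_{0.9} = Φ⁻¹(0.9) = 1.2816

Step 2: Solve for σ:
72.78 = 46 + 1.2816 × σ
σ = (72.78 - 46) / 1.2816
σ = 26.78 / 1.2816
σ = 20.8965

Verification: μ + z × σ = 46 + 1.2816 × 20.8965 = 72.78 ✓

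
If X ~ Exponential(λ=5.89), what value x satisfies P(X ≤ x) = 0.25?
0.0488

We have X ~ Exponential(λ=5.89).

We want to find x such that P(X ≤ x) = 0.25.

This is the 25th percentile, which means 25% of values fall below this point.

Using the inverse CDF (quantile function):
x = F⁻¹(0.25) = 0.0488

Verification: P(X ≤ 0.0488) = 0.25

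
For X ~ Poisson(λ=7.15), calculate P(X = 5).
0.122220

We have X ~ Poisson(λ=7.15).

For a Poisson distribution, the PMF gives us the probability of each outcome.

Using the PMF formula:
P(X = 5) = 0.122220

Rounded to 4 decimal places: 0.1222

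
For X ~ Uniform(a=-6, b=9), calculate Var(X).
18.7500

We have X ~ Uniform(a=-6, b=9).

For a Uniform distribution with a=-6, b=9:
Var(X) = 18.7500

The variance measures the spread of the distribution around the mean.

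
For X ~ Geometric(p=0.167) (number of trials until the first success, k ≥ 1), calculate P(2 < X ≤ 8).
0.462064

We have X ~ Geometric(p=0.167) (number of trials until the first success, k ≥ 1).

To find P(2 < X ≤ 8), we use:
P(2 < X ≤ 8) = P(X ≤ 8) - P(X ≤ 2)
                 = F(8) - F(2)
                 = 0.768175 - 0.306111
                 = 0.462064

So there's approximately a 46.2% chance that X falls in this range.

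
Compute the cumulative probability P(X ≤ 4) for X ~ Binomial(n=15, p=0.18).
0.883306

We have X ~ Binomial(n=15, p=0.18).

The CDF gives us P(X ≤ k).

Using the CDF:
P(X ≤ 4) = 0.883306

This means there's approximately a 88.3% chance that X is at most 4.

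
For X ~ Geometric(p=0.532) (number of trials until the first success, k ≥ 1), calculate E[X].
1.8797

We have X ~ Geometric(p=0.532) (number of trials until the first success, k ≥ 1).

For a Geometric distribution with p=0.532 (number of trials until the first success, k ≥ 1):
E[X] = 1.8797

This is the expected (average) value of X.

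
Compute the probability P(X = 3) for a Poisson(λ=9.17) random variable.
0.013381

We have X ~ Poisson(λ=9.17).

For a Poisson distribution, the PMF gives us the probability of each outcome.

Using the PMF formula:
P(X = 3) = 0.013381

Rounded to 4 decimal places: 0.0134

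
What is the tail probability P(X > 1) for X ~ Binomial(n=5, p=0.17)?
0.202700

We have X ~ Binomial(n=5, p=0.17).

P(X > 1) = 1 - P(X ≤ 1)
                = 1 - F(1)
                = 1 - 0.797300
                = 0.202700

So there's approximately a 20.3% chance that X exceeds 1.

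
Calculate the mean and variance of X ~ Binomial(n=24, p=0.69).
E[X] = 16.5600, Var(X) = 5.1336

We have X ~ Binomial(n=24, p=0.69).

For a Binomial distribution with n=24, p=0.69:

Expected value:
E[X] = 16.5600

Variance:
Var(X) = 5.1336

Standard deviation:
σ = √Var(X) = 2.2657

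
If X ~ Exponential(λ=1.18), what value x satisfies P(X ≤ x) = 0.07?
0.0615

We have X ~ Exponential(λ=1.18).

We want to find x such that P(X ≤ x) = 0.07.

This is the 7th percentile, which means 7% of values fall below this point.

Using the inverse CDF (quantile function):
x = F⁻¹(0.07) = 0.0615

Verification: P(X ≤ 0.0615) = 0.07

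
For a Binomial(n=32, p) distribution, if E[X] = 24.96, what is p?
p = 0.78

For a Binomial(n, p) distribution:
E[X] = n × p

Given n = 32 and E[X] = 24.96:
24.96 = 32 × p
p = 24.96 / 32 = 0.78

Verification: Binomial(32, 0.78) has E[X] = 24.96 ✓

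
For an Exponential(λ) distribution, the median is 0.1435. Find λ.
λ = 4.8303

For X ~ Exponential(λ), the CDF is F(x) = 1 - e^(-λx).
The median m satisfies F(m) = 0.5:
1 - e^(-λm) = 0.5
e^(-λm) = 0.5
λm = ln(2)
m = ln(2) / λ

Given m = 0.1435:
λ = ln(2) / 0.1435 = 0.693147 / 0.1435 = 4.8303

Verification: ln(2) / 4.8303 = 0.1435 ✓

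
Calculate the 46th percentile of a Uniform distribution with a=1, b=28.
13.4200

We have X ~ Uniform(a=1, b=28).

We want to find x such that P(X ≤ x) = 0.46.

This is the 46th percentile, which means 46% of values fall below this point.

Using the inverse CDF (quantile function):
x = F⁻¹(0.46) = 13.4200

Verification: P(X ≤ 13.4200) = 0.46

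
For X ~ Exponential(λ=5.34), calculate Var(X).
0.0351

We have X ~ Exponential(λ=5.34).

For an Exponential distribution with λ=5.34:
Var(X) = 0.0351

The variance measures the spread of the distribution around the mean.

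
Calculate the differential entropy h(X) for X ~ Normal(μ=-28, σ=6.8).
3.3359 nats

We have X ~ Normal(μ=-28, σ=6.8).

The differential entropy measures the uncertainty or information content of the distribution.

For a Normal distribution with μ=-28, σ=6.8:
h(X) = 3.3359 nats

(In bits, this would be 4.8126 bits.)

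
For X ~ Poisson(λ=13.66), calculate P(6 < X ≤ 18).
0.883086

We have X ~ Poisson(λ=13.66).

To find P(6 < X ≤ 18), we use:
P(6 < X ≤ 18) = P(X ≤ 18) - P(X ≤ 6)
                 = F(18) - F(6)
                 = 0.900575 - 0.017489
                 = 0.883086

So there's approximately a 88.3% chance that X falls in this range.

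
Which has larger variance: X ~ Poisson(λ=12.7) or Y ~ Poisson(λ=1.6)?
X has larger variance (12.7000 > 1.6000)

Compute the variance for each distribution:

X ~ Poisson(λ=12.7):
Var(X) = 12.7000

Y ~ Poisson(λ=1.6):
Var(Y) = 1.6000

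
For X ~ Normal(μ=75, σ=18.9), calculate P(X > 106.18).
0.049499

We have X ~ Normal(μ=75, σ=18.9).

P(X > 106.18) = 1 - P(X ≤ 106.18)
                = 1 - F(106.18)
                = 1 - 0.950501
                = 0.049499

So there's approximately a 4.9% chance that X exceeds 106.18.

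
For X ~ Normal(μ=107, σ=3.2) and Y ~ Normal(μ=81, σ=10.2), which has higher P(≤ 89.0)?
Y has higher probability (P(Y ≤ 89.0) = 0.7836 > P(X ≤ 89.0) = 0.0000)

Compute P(≤ 89.0) for each distribution:

X ~ Normal(μ=107, σ=3.2):
P(X ≤ 89.0) = 0.0000

Y ~ Normal(μ=81, σ=10.2):
P(Y ≤ 89.0) = 0.7836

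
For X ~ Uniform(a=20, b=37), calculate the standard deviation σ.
4.9075

We have X ~ Uniform(a=20, b=37).

For a Uniform distribution with a=20, b=37:
σ = √Var(X) = 4.9075

The standard deviation is the square root of the variance.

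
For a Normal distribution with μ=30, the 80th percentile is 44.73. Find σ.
σ = 17.5019

For X ~ Normal(μ, σ), the p-th percentile satisfies x = μ + z_p × σ,
where z_p = Φ⁻¹(p) is the standard normal quantile.

Step 1: z_{0.8} = Φ⁻¹(0.8) = 0.8416

Step 2: Solve for σ:
44.73 = 30 + 0.8416 × σ
σ = (44.73 - 30) / 0.8416
σ = 14.73 / 0.8416
σ = 17.5019

Verification: μ + z × σ = 30 + 0.8416 × 17.5019 = 44.73 ✓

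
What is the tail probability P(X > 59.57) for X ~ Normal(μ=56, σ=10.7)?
0.369324

We have X ~ Normal(μ=56, σ=10.7).

P(X > 59.57) = 1 - P(X ≤ 59.57)
                = 1 - F(59.57)
                = 1 - 0.630676
                = 0.369324

So there's approximately a 36.9% chance that X exceeds 59.57.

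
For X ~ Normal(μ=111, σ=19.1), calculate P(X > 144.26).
0.040810

We have X ~ Normal(μ=111, σ=19.1).

P(X > 144.26) = 1 - P(X ≤ 144.26)
                = 1 - F(144.26)
                = 1 - 0.959190
                = 0.040810

So there's approximately a 4.1% chance that X exceeds 144.26.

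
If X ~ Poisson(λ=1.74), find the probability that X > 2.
0.253371

We have X ~ Poisson(λ=1.74).

P(X > 2) = 1 - P(X ≤ 2)
                = 1 - F(2)
                = 1 - 0.746629
                = 0.253371

So there's approximately a 25.3% chance that X exceeds 2.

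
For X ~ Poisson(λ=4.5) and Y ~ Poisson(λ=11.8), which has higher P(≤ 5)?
X has higher probability (P(X ≤ 5) = 0.7029 > P(Y ≤ 5) = 0.0230)

Compute P(≤ 5) for each distribution:

X ~ Poisson(λ=4.5):
P(X ≤ 5) = 0.7029

Y ~ Poisson(λ=11.8):
P(Y ≤ 5) = 0.0230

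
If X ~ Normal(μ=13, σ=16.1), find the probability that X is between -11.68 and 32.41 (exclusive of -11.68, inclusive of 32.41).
0.823364

We have X ~ Normal(μ=13, σ=16.1).

To find P(-11.68 < X ≤ 32.41), we use:
P(-11.68 < X ≤ 32.41) = P(X ≤ 32.41) - P(X ≤ -11.68)
                 = F(32.41) - F(-11.68)
                 = 0.886012 - 0.062648
                 = 0.823364

So there's approximately a 82.3% chance that X falls in this range.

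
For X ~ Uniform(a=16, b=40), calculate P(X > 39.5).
0.020833

We have X ~ Uniform(a=16, b=40).

P(X > 39.5) = 1 - P(X ≤ 39.5)
                = 1 - F(39.5)
                = 1 - 0.979167
                = 0.020833

So there's approximately a 2.1% chance that X exceeds 39.5.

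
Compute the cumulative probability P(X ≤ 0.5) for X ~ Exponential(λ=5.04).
0.919540

We have X ~ Exponential(λ=5.04).

The CDF gives us P(X ≤ k).

Using the CDF:
P(X ≤ 0.5) = 0.919540

This means there's approximately a 92.0% chance that X is at most 0.5.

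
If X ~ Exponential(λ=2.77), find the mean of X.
0.3610

We have X ~ Exponential(λ=2.77).

For an Exponential distribution with λ=2.77:
E[X] = 0.3610

This is the expected (average) value of X.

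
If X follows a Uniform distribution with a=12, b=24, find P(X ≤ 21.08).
0.756667

We have X ~ Uniform(a=12, b=24).

The CDF gives us P(X ≤ k).

Using the CDF:
P(X ≤ 21.08) = 0.756667

This means there's approximately a 75.7% chance that X is at most 21.08.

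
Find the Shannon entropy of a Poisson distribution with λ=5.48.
2.2522 nats

We have X ~ Poisson(λ=5.48).

The Shannon entropy measures the uncertainty or information content of the distribution.

For a Poisson distribution with λ=5.48:
H(X) = 2.2522 nats

(In bits, this would be 3.2493 bits.)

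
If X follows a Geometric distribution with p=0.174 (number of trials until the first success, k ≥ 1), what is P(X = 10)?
0.031144

We have X ~ Geometric(p=0.174) (number of trials until the first success, k ≥ 1).

For a Geometric distribution, the PMF gives us the probability of each outcome.

Using the PMF formula:
P(X = 10) = 0.031144

Rounded to 4 decimal places: 0.0311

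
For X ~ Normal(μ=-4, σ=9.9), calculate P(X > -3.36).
0.474228

We have X ~ Normal(μ=-4, σ=9.9).

P(X > -3.36) = 1 - P(X ≤ -3.36)
                = 1 - F(-3.36)
                = 1 - 0.525772
                = 0.474228

So there's approximately a 47.4% chance that X exceeds -3.36.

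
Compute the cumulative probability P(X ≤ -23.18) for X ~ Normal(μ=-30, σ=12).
0.715096

We have X ~ Normal(μ=-30, σ=12).

The CDF gives us P(X ≤ k).

Using the CDF:
P(X ≤ -23.18) = 0.715096

This means there's approximately a 71.5% chance that X is at most -23.18.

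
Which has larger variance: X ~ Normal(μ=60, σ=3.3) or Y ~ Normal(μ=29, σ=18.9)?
Y has larger variance (357.2100 > 10.8900)

Compute the variance for each distribution:

X ~ Normal(μ=60, σ=3.3):
Var(X) = 10.8900

Y ~ Normal(μ=29, σ=18.9):
Var(Y) = 357.2100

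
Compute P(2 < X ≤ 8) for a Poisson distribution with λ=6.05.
0.782257

We have X ~ Poisson(λ=6.05).

To find P(2 < X ≤ 8), we use:
P(2 < X ≤ 8) = P(X ≤ 8) - P(X ≤ 2)
                 = F(8) - F(2)
                 = 0.842032 - 0.059775
                 = 0.782257

So there's approximately a 78.2% chance that X falls in this range.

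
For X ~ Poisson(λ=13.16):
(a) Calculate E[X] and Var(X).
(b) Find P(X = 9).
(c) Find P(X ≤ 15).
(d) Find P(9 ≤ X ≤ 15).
(a) E[X] = 13.1600, Var(X) = 13.1600
(b) P(X = 9) = 0.062838
(c) P(X ≤ 15) = 0.749281
(d) P(9 ≤ X ≤ 15) = 0.656617

We have X ~ Poisson(λ=13.16).

(a) Moments:
E[X] = 13.1600
Var(X) = 13.1600
σ = √Var(X) = 3.6277

(b) Point probability using PMF:
P(X = 9) = 0.062838

(c) Cumulative probability using CDF:
P(X ≤ 15) = F(15) = 0.749281

(d) Range probability:
P(9 ≤ X ≤ 15) = P(X ≤ 15) - P(X ≤ 8)
                   = F(15) - F(8)
                   = 0.749281 - 0.092663
                   = 0.656617

This means approximately 65.7% of outcomes fall in the interval [9, 15].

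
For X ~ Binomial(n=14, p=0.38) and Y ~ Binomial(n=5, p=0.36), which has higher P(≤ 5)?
Y has higher probability (P(Y ≤ 5) = 1.0000 > P(X ≤ 5) = 0.5481)

Compute P(≤ 5) for each distribution:

X ~ Binomial(n=14, p=0.38):
P(X ≤ 5) = 0.5481

Y ~ Binomial(n=5, p=0.36):
P(Y ≤ 5) = 1.0000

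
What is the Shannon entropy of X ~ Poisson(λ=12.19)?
2.6621 nats

We have X ~ Poisson(λ=12.19).

The Shannon entropy measures the uncertainty or information content of the distribution.

For a Poisson distribution with λ=12.19:
H(X) = 2.6621 nats

(In bits, this would be 3.8406 bits.)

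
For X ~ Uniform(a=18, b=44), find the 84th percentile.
39.8400

We have X ~ Uniform(a=18, b=44).

We want to find x such that P(X ≤ x) = 0.84.

This is the 84th percentile, which means 84% of values fall below this point.

Using the inverse CDF (quantile function):
x = F⁻¹(0.84) = 39.8400

Verification: P(X ≤ 39.8400) = 0.84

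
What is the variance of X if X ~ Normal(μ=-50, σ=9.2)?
84.6400

We have X ~ Normal(μ=-50, σ=9.2).

For a Normal distribution with μ=-50, σ=9.2:
Var(X) = 84.6400

The variance measures the spread of the distribution around the mean.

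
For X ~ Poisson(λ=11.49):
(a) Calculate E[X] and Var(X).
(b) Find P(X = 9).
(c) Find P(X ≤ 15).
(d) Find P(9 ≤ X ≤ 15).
(a) E[X] = 11.4900, Var(X) = 11.4900
(b) P(X = 9) = 0.098418
(c) P(X ≤ 15) = 0.878924
(d) P(9 ≤ X ≤ 15) = 0.687564

We have X ~ Poisson(λ=11.49).

(a) Moments:
E[X] = 11.4900
Var(X) = 11.4900
σ = √Var(X) = 3.3897

(b) Point probability using PMF:
P(X = 9) = 0.098418

(c) Cumulative probability using CDF:
P(X ≤ 15) = F(15) = 0.878924

(d) Range probability:
P(9 ≤ X ≤ 15) = P(X ≤ 15) - P(X ≤ 8)
                   = F(15) - F(8)
                   = 0.878924 - 0.191360
                   = 0.687564

This means approximately 68.8% of outcomes fall in the interval [9, 15].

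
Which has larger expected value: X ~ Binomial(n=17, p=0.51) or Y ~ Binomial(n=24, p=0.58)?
Y has larger mean (13.9200 > 8.6700)

Compute the expected value for each distribution:

X ~ Binomial(n=17, p=0.51):
E[X] = 8.6700

Y ~ Binomial(n=24, p=0.58):
E[Y] = 13.9200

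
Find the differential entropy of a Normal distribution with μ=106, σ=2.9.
2.4836 nats

We have X ~ Normal(μ=106, σ=2.9).

The differential entropy measures the uncertainty or information content of the distribution.

For a Normal distribution with μ=106, σ=2.9:
h(X) = 2.4836 nats

(In bits, this would be 3.5831 bits.)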